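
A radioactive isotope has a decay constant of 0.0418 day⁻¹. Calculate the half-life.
t½ = ln(2)/λ = 16.58 days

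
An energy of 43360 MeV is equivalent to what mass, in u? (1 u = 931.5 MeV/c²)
m = E/c² = 46.55 u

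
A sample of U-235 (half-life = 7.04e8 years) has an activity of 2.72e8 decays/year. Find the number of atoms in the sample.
N = A/λ = 2.763e17 atoms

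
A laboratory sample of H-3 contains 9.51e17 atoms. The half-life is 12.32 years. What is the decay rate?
A = λN = 5.351e16 decays/year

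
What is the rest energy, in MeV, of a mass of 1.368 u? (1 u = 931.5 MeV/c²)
E = mc² = 1274 MeV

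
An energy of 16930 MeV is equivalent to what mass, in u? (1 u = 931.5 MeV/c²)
m = E/c² = 18.17 u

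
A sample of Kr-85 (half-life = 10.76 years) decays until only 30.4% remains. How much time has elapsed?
t = t½ × log₂(N₀/N) = 18.48 years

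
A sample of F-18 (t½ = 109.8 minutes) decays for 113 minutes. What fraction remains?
N/N₀ = (1/2)^(t/t½) = 0.49 = 49%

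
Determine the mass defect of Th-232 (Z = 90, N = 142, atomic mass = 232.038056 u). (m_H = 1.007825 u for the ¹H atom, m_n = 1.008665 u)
Δm = Z·m_H + N·m_n − M = 1.897 u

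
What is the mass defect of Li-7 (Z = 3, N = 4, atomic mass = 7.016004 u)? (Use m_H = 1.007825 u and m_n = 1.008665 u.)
Δm = Z·m_H + N·m_n − M = 0.04213 u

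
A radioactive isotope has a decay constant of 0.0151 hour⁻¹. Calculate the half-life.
t½ = ln(2)/λ = 45.9 hours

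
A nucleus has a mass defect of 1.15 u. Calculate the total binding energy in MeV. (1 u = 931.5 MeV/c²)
B.E. = Δm × 931.5 = 1071 MeV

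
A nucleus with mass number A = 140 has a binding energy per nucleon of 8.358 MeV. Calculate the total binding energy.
B.E. = 8.358 × 140 = 1170 MeV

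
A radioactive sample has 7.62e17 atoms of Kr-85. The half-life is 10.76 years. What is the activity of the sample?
A = λN = 4.909e16 decays/year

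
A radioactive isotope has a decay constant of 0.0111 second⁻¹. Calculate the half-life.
t½ = ln(2)/λ = 62.45 seconds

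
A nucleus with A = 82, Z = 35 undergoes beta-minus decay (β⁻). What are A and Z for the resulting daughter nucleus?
Daughter: A = 82, Z = 36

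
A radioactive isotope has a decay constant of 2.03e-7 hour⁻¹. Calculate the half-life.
t½ = ln(2)/λ = 3.415e6 hours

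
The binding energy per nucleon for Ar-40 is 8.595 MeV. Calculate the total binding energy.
B.E. = 8.595 × 40 = 343.8 MeV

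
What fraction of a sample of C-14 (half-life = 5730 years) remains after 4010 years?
N/N₀ = (1/2)^(t/t½) = 0.6156 = 61.6%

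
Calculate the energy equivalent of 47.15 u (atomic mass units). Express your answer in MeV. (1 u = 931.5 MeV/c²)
E = mc² = 43920 MeV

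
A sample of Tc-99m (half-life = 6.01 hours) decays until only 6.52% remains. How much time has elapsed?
t = t½ × log₂(N₀/N) = 23.67 hours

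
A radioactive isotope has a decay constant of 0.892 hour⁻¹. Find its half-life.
t½ = ln(2)/λ = 0.7771 hours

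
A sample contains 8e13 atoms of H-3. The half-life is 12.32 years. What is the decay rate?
A = λN = 4.501e12 decays/year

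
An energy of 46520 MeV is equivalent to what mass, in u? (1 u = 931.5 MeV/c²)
m = E/c² = 49.94 u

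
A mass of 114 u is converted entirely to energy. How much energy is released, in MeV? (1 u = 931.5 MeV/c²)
E = mc² = 1.062e5 MeV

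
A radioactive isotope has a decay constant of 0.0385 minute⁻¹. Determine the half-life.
t½ = ln(2)/λ = 18 minutes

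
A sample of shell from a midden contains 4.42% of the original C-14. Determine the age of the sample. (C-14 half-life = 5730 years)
Age = t½ × log₂(1/ratio) = 25780 years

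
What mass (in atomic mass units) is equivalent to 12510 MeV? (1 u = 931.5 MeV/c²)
m = E/c² = 13.43 u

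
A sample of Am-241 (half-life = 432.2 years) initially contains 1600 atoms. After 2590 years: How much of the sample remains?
N = N₀(1/2)^(t/t½) = 25.13 atoms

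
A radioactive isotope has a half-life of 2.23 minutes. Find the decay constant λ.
λ = ln(2)/t½ = 0.3108 minute⁻¹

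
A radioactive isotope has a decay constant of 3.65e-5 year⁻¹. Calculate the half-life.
t½ = ln(2)/λ = 18990 years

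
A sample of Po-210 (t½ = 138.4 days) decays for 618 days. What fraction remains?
N/N₀ = (1/2)^(t/t½) = 0.04527 = 4.53%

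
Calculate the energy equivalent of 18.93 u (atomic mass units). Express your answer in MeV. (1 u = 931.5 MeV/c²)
E = mc² = 17630 MeV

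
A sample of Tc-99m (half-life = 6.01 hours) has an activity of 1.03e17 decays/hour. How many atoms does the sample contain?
N = A/λ = 8.931e17 atoms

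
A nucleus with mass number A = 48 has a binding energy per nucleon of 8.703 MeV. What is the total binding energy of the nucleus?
B.E. = 8.703 × 48 = 417.7 MeV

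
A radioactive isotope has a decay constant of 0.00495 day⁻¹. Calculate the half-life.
t½ = ln(2)/λ = 140 days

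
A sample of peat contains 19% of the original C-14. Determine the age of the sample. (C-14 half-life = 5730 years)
Age = t½ × log₂(1/ratio) = 13730 years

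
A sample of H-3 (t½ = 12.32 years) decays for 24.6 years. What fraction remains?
N/N₀ = (1/2)^(t/t½) = 0.2506 = 25.1%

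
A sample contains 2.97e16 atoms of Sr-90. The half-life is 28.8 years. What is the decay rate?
A = λN = 7.148e14 decays/year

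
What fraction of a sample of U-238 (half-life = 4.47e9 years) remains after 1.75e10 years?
N/N₀ = (1/2)^(t/t½) = 0.06629 = 6.63%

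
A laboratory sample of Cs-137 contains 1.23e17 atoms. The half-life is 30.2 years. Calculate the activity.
A = λN = 2.823e15 decays/year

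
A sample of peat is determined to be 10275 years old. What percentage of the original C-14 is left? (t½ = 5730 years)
N/N₀ = (1/2)^(t/t½) = 0.2885 = 28.9%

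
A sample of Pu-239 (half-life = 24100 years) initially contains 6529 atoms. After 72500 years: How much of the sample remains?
N = N₀(1/2)^(t/t½) = 811.4 atoms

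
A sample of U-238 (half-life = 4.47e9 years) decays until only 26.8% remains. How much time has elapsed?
t = t½ × log₂(N₀/N) = 8.492e9 years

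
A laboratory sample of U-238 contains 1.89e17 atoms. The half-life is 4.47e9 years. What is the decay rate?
A = λN = 2.931e7 decays/year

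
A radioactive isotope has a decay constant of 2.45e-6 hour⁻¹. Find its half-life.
t½ = ln(2)/λ = 2.829e5 hours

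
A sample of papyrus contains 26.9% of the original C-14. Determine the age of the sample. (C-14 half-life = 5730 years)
Age = t½ × log₂(1/ratio) = 10850 years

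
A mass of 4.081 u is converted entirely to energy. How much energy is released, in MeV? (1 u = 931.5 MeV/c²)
E = mc² = 3801 MeV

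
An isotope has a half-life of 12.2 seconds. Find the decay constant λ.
λ = ln(2)/t½ = 0.05682 second⁻¹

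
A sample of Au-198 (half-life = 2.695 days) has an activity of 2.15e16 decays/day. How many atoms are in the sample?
N = A/λ = 8.359e16 atoms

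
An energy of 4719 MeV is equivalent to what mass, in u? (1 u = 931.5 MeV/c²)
m = E/c² = 5.066 u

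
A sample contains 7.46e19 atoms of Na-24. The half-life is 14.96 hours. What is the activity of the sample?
A = λN = 3.456e18 decays/hour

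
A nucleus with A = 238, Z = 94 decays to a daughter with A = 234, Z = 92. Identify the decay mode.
ΔA = -4, ΔZ = -2 ⇒ alpha decay (α)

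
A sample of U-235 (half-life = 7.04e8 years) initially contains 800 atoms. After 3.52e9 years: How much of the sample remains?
N = N₀(1/2)^(t/t½) = 25 atoms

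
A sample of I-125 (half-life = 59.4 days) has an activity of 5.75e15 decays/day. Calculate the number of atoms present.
N = A/λ = 4.928e17 atoms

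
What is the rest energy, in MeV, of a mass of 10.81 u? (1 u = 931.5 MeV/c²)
E = mc² = 10070 MeV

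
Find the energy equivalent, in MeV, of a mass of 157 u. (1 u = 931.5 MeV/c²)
E = mc² = 1.462e5 MeV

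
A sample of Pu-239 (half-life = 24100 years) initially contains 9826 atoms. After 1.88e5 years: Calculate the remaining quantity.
N = N₀(1/2)^(t/t½) = 44.06 atoms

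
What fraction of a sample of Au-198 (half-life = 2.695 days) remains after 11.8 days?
N/N₀ = (1/2)^(t/t½) = 0.04808 = 4.81%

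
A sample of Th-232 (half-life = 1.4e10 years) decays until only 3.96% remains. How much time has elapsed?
t = t½ × log₂(N₀/N) = 6.522e10 years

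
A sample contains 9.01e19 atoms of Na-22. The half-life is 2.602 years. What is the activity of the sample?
A = λN = 2.4e19 decays/year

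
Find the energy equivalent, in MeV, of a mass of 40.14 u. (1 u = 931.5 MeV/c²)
E = mc² = 37390 MeV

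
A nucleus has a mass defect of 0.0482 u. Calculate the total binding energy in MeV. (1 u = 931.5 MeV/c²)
B.E. = Δm × 931.5 = 44.9 MeV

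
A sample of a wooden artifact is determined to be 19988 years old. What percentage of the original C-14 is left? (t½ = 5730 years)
N/N₀ = (1/2)^(t/t½) = 0.08911 = 8.91%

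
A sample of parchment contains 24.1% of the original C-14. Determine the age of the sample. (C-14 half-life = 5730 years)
Age = t½ × log₂(1/ratio) = 11760 years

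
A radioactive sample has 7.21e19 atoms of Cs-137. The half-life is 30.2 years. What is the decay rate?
A = λN = 1.655e18 decays/year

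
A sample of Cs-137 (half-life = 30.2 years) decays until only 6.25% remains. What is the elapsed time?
t = t½ × log₂(N₀/N) = 120.8 years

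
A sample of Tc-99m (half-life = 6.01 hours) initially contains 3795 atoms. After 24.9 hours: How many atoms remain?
N = N₀(1/2)^(t/t½) = 214.8 atoms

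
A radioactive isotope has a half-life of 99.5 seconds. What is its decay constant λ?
λ = ln(2)/t½ = 0.006966 second⁻¹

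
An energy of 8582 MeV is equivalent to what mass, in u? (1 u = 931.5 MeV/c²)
m = E/c² = 9.213 u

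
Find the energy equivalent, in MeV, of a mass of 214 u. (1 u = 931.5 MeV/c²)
E = mc² = 1.993e5 MeV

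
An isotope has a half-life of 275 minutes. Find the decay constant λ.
λ = ln(2)/t½ = 0.002521 minute⁻¹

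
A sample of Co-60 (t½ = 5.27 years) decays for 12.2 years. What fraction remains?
N/N₀ = (1/2)^(t/t½) = 0.201 = 20.1%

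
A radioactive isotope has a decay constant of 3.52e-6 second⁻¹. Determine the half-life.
t½ = ln(2)/λ = 1.969e5 seconds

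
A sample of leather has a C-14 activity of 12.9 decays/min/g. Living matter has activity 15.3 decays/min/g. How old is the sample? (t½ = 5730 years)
Age = t½ × log₂(A₀/A) = 1411 years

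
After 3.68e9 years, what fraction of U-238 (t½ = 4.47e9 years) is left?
N/N₀ = (1/2)^(t/t½) = 0.5652 = 56.5%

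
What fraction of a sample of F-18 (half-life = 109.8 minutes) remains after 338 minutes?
N/N₀ = (1/2)^(t/t½) = 0.1184 = 11.8%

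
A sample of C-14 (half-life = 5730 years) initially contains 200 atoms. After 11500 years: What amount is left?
N = N₀(1/2)^(t/t½) = 49.76 atoms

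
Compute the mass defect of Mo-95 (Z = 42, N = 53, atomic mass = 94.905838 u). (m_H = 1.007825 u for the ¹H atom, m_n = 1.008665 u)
Δm = Z·m_H + N·m_n − M = 0.8821 u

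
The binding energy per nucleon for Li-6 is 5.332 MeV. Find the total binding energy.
B.E. = 5.332 × 6 = 31.99 MeV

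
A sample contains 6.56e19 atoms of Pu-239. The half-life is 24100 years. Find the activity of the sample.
A = λN = 1.887e15 decays/year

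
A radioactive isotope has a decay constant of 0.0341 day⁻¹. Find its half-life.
t½ = ln(2)/λ = 20.33 days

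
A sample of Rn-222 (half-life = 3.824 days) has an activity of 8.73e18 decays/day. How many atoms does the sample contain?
N = A/λ = 4.816e19 atoms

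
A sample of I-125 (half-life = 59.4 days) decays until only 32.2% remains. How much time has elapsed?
t = t½ × log₂(N₀/N) = 97.11 days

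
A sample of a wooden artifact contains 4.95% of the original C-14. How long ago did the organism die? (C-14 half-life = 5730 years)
Age = t½ × log₂(1/ratio) = 24850 years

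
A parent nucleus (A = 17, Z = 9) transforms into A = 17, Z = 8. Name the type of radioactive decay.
ΔA = 0, ΔZ = -1 ⇒ beta-plus decay (β⁺) or electron capture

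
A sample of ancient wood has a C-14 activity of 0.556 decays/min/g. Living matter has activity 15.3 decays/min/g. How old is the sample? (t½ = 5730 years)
Age = t½ × log₂(A₀/A) = 27400 years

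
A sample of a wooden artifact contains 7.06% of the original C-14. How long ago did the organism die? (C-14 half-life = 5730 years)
Age = t½ × log₂(1/ratio) = 21910 years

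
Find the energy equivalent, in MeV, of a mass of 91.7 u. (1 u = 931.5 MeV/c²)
E = mc² = 85420 MeV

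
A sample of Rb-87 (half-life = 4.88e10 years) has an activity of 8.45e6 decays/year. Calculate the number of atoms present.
N = A/λ = 5.949e17 atoms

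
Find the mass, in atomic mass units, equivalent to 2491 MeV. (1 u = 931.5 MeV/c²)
m = E/c² = 2.674 u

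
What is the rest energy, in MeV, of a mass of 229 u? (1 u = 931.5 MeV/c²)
E = mc² = 2.133e5 MeV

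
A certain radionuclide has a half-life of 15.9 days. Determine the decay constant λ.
λ = ln(2)/t½ = 0.04359 day⁻¹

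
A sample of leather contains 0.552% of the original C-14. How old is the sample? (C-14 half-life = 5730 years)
Age = t½ × log₂(1/ratio) = 42980 years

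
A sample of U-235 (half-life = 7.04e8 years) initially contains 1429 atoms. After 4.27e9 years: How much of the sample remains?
N = N₀(1/2)^(t/t½) = 21.34 atoms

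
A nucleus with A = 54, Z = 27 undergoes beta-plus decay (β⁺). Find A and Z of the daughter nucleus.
Daughter: A = 54, Z = 26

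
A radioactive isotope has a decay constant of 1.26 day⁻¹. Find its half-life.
t½ = ln(2)/λ = 0.5501 days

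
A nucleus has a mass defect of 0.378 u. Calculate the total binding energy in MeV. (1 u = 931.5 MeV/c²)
B.E. = Δm × 931.5 = 352.1 MeV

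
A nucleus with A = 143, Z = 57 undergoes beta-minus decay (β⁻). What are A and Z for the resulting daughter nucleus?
Daughter: A = 143, Z = 58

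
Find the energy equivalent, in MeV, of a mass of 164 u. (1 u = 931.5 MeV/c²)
E = mc² = 1.528e5 MeV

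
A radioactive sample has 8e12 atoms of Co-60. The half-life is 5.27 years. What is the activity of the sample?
A = λN = 1.052e12 decays/year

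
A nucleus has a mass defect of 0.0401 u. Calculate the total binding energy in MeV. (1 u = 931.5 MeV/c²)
B.E. = Δm × 931.5 = 37.35 MeV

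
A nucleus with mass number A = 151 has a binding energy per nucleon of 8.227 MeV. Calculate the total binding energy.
B.E. = 8.227 × 151 = 1242 MeV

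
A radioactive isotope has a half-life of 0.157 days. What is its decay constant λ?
λ = ln(2)/t½ = 4.415 day⁻¹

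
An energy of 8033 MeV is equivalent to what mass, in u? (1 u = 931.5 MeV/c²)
m = E/c² = 8.624 u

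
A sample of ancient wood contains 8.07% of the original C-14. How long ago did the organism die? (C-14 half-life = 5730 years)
Age = t½ × log₂(1/ratio) = 20810 years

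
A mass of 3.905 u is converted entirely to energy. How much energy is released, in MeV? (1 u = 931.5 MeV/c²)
E = mc² = 3638 MeV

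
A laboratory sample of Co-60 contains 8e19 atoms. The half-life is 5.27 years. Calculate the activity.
A = λN = 1.052e19 decays/year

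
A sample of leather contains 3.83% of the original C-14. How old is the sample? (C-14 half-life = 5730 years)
Age = t½ × log₂(1/ratio) = 26970 years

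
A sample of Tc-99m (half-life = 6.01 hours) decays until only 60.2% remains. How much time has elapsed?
t = t½ × log₂(N₀/N) = 4.4 hours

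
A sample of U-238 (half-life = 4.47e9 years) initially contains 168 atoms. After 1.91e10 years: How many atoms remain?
N = N₀(1/2)^(t/t½) = 8.69 atoms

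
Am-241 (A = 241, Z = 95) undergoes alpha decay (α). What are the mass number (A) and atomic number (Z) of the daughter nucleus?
Daughter: A = 237, Z = 93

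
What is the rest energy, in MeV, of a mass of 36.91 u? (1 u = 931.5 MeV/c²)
E = mc² = 34380 MeV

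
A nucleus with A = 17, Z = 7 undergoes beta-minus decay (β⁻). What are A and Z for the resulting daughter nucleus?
Daughter: A = 17, Z = 8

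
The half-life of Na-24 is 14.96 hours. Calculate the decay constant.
λ = ln(2)/t½ = 0.04633 hour⁻¹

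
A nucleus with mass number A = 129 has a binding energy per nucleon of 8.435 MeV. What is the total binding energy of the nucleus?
B.E. = 8.435 × 129 = 1088 MeV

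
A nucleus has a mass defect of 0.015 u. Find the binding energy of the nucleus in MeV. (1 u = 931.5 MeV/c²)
B.E. = Δm × 931.5 = 13.97 MeV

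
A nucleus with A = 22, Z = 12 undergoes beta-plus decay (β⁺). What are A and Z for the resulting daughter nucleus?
Daughter: A = 22, Z = 11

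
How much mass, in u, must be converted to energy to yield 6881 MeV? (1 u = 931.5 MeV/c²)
m = E/c² = 7.387 u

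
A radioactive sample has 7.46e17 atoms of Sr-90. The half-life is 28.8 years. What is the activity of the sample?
A = λN = 1.795e16 decays/year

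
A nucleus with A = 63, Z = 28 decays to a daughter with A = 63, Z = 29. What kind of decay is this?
ΔA = 0, ΔZ = +1 ⇒ beta-minus decay (β⁻)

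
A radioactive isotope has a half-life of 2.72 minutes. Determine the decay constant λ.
λ = ln(2)/t½ = 0.2548 minute⁻¹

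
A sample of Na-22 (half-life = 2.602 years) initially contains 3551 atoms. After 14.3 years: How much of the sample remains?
N = N₀(1/2)^(t/t½) = 78.7 atoms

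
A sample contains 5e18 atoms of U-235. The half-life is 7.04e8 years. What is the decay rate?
A = λN = 4.923e9 decays/year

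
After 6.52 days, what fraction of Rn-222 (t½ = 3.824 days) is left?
N/N₀ = (1/2)^(t/t½) = 0.3067 = 30.7%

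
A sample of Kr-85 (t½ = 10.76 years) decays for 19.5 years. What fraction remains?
N/N₀ = (1/2)^(t/t½) = 0.2847 = 28.5%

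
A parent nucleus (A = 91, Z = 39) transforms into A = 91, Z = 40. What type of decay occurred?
ΔA = 0, ΔZ = +1 ⇒ beta-minus decay (β⁻)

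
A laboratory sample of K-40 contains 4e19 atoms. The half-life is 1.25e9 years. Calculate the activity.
A = λN = 2.218e10 decays/year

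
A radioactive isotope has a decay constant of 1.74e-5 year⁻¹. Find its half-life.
t½ = ln(2)/λ = 39840 years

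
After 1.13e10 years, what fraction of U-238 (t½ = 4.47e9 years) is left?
N/N₀ = (1/2)^(t/t½) = 0.1734 = 17.3%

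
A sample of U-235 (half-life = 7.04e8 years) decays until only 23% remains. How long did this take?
t = t½ × log₂(N₀/N) = 1.493e9 years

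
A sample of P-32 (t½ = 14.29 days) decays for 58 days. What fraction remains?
N/N₀ = (1/2)^(t/t½) = 0.06 = 6%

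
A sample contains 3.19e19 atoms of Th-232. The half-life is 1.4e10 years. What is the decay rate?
A = λN = 1.579e9 decays/year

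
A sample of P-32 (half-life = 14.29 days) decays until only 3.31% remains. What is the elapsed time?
t = t½ × log₂(N₀/N) = 70.26 days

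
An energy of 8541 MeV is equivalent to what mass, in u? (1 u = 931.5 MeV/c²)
m = E/c² = 9.169 u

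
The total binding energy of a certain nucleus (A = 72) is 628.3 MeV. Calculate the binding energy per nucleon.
B.E./A = 628.3/72 = 8.726 MeV/nucleon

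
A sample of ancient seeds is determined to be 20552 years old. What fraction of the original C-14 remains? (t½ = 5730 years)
N/N₀ = (1/2)^(t/t½) = 0.08323 = 8.32%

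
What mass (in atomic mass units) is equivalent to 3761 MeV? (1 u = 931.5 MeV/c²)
m = E/c² = 4.038 u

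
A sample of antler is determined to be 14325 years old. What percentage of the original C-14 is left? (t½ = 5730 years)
N/N₀ = (1/2)^(t/t½) = 0.1768 = 17.7%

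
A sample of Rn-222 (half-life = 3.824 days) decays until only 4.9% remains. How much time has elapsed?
t = t½ × log₂(N₀/N) = 16.64 days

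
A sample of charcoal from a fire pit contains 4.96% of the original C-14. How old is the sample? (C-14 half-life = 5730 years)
Age = t½ × log₂(1/ratio) = 24830 years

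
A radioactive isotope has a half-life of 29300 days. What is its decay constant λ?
λ = ln(2)/t½ = 2.366e-5 day⁻¹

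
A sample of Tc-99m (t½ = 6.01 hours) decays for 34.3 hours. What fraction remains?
N/N₀ = (1/2)^(t/t½) = 0.01914 = 1.91%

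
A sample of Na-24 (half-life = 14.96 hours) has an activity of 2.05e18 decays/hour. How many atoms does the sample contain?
N = A/λ = 4.424e19 atoms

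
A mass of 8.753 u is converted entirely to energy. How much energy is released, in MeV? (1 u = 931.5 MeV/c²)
E = mc² = 8153 MeV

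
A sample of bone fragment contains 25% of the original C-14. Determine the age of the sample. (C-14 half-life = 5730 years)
Age = t½ × log₂(1/ratio) = 11460 years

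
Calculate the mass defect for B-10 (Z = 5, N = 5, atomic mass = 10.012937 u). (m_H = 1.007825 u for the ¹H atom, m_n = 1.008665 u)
Δm = Z·m_H + N·m_n − M = 0.06951 u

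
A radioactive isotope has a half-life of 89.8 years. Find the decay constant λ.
λ = ln(2)/t½ = 0.007719 year⁻¹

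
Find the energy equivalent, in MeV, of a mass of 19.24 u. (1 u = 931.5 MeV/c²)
E = mc² = 17920 MeV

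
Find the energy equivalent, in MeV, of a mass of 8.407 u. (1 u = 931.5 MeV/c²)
E = mc² = 7831 MeV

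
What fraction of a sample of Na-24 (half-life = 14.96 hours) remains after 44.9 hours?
N/N₀ = (1/2)^(t/t½) = 0.1249 = 12.5%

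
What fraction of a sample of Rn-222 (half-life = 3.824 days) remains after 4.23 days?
N/N₀ = (1/2)^(t/t½) = 0.4645 = 46.5%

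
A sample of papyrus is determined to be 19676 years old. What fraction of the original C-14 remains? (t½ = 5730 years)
N/N₀ = (1/2)^(t/t½) = 0.09254 = 9.25%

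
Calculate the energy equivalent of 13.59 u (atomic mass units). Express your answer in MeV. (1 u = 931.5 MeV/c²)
E = mc² = 12660 MeV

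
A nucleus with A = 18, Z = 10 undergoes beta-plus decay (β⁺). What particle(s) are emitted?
β⁺: positron (e⁺) + neutrino (νₑ)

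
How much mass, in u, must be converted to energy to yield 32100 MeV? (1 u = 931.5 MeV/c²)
m = E/c² = 34.46 u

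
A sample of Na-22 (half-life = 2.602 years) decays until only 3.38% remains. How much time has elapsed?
t = t½ × log₂(N₀/N) = 12.72 years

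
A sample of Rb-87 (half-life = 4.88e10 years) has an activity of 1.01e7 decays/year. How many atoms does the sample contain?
N = A/λ = 7.111e17 atoms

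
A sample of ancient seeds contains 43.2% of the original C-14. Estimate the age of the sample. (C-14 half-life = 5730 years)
Age = t½ × log₂(1/ratio) = 6938 years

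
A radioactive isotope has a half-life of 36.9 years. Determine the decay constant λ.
λ = ln(2)/t½ = 0.01878 year⁻¹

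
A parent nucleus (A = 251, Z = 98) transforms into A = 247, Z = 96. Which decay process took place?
ΔA = -4, ΔZ = -2 ⇒ alpha decay (α)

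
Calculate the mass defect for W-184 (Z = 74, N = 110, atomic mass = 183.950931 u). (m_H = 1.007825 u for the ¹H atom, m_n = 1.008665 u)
Δm = Z·m_H + N·m_n − M = 1.581 u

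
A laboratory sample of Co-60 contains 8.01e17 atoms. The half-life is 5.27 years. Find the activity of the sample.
A = λN = 1.054e17 decays/year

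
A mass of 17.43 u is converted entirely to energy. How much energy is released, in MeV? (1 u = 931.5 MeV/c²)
E = mc² = 16240 MeV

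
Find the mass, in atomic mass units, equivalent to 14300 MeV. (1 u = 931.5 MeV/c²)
m = E/c² = 15.35 u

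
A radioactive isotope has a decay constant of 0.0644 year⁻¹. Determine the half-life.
t½ = ln(2)/λ = 10.76 years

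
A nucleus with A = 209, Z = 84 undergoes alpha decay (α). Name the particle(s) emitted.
α particle = ⁴₂He (2 protons + 2 neutrons)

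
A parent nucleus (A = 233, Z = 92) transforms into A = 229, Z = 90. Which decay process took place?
ΔA = -4, ΔZ = -2 ⇒ alpha decay (α)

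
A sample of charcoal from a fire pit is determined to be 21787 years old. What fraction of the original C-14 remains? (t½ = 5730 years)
N/N₀ = (1/2)^(t/t½) = 0.07168 = 7.17%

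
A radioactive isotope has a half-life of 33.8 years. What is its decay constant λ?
λ = ln(2)/t½ = 0.02051 year⁻¹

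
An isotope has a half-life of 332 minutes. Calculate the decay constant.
λ = ln(2)/t½ = 0.002088 minute⁻¹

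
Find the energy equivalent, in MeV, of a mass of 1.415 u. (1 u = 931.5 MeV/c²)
E = mc² = 1318 MeV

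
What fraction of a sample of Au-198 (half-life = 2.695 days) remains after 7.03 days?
N/N₀ = (1/2)^(t/t½) = 0.164 = 16.4%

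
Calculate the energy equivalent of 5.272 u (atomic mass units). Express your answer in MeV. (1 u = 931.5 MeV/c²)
E = mc² = 4911 MeV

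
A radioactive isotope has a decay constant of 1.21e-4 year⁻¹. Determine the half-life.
t½ = ln(2)/λ = 5728 years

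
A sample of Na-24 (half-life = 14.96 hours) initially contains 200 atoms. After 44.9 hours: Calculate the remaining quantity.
N = N₀(1/2)^(t/t½) = 24.98 atoms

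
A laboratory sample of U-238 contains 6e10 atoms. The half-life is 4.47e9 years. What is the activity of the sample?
A = λN = 9.304 decays/year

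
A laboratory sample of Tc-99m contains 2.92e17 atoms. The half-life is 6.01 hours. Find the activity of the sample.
A = λN = 3.368e16 decays/hour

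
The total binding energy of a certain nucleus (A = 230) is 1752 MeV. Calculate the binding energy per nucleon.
B.E./A = 1752/230 = 7.617 MeV/nucleon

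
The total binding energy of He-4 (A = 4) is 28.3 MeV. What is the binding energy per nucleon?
B.E./A = 28.3/4 = 7.075 MeV/nucleon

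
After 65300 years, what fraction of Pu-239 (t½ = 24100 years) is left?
N/N₀ = (1/2)^(t/t½) = 0.1529 = 15.3%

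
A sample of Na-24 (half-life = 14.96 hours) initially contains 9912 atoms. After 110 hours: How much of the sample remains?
N = N₀(1/2)^(t/t½) = 60.63 atoms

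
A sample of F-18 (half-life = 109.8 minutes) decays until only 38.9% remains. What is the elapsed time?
t = t½ × log₂(N₀/N) = 149.6 minutes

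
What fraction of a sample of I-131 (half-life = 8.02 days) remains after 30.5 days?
N/N₀ = (1/2)^(t/t½) = 0.07164 = 7.16%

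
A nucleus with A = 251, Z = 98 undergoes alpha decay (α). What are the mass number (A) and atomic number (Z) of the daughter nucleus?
Daughter: A = 247, Z = 96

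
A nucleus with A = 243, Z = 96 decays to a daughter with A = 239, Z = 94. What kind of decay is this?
ΔA = -4, ΔZ = -2 ⇒ alpha decay (α)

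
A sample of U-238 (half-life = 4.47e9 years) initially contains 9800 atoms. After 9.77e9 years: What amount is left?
N = N₀(1/2)^(t/t½) = 2154 atoms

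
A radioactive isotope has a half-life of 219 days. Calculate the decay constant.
λ = ln(2)/t½ = 0.003165 day⁻¹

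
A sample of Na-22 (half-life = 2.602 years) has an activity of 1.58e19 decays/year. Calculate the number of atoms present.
N = A/λ = 5.931e19 atoms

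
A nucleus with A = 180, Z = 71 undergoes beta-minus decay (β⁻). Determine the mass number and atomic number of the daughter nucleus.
Daughter: A = 180, Z = 72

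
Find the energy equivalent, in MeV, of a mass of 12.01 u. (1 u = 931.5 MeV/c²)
E = mc² = 11190 MeV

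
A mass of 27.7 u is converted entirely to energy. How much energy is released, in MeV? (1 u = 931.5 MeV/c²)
E = mc² = 25800 MeV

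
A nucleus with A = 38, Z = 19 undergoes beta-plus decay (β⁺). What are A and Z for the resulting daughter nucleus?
Daughter: A = 38, Z = 18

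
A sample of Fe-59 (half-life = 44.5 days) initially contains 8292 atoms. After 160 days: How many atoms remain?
N = N₀(1/2)^(t/t½) = 686 atoms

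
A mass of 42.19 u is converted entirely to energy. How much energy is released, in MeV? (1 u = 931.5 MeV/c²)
E = mc² = 39300 MeV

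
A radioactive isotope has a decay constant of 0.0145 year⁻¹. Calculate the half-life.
t½ = ln(2)/λ = 47.8 years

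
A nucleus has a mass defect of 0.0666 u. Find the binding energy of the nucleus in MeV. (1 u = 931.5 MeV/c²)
B.E. = Δm × 931.5 = 62.04 MeV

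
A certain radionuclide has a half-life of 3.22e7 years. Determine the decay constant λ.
λ = ln(2)/t½ = 2.153e-8 year⁻¹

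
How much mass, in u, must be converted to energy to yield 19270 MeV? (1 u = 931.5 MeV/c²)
m = E/c² = 20.69 u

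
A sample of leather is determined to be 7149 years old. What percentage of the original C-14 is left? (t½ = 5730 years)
N/N₀ = (1/2)^(t/t½) = 0.4211 = 42.1%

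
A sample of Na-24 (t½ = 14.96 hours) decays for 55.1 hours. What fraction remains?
N/N₀ = (1/2)^(t/t½) = 0.07785 = 7.79%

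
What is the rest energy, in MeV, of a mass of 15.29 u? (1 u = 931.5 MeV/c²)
E = mc² = 14240 MeV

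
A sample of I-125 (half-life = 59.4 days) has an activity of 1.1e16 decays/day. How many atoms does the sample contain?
N = A/λ = 9.427e17 atoms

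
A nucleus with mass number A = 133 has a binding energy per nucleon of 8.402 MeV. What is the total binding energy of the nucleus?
B.E. = 8.402 × 133 = 1117 MeV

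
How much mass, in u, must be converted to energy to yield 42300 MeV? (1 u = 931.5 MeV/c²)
m = E/c² = 45.41 u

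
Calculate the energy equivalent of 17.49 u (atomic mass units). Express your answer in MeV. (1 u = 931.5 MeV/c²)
E = mc² = 16290 MeV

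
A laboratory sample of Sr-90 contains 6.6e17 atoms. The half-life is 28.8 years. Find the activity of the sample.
A = λN = 1.588e16 decays/year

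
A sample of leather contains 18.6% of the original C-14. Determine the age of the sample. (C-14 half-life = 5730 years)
Age = t½ × log₂(1/ratio) = 13900 years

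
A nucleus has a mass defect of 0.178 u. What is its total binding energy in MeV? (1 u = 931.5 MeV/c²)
B.E. = Δm × 931.5 = 165.8 MeV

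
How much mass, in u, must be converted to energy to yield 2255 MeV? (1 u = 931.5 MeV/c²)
m = E/c² = 2.421 u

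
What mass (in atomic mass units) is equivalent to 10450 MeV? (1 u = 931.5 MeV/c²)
m = E/c² = 11.22 u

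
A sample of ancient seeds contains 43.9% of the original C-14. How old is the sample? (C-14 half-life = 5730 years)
Age = t½ × log₂(1/ratio) = 6806 years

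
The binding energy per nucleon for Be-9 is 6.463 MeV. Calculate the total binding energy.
B.E. = 6.463 × 9 = 58.17 MeV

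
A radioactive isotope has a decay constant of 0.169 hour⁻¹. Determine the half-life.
t½ = ln(2)/λ = 4.101 hours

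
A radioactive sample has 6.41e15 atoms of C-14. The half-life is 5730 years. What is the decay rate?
A = λN = 7.754e11 decays/year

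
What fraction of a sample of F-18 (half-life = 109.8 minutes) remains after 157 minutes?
N/N₀ = (1/2)^(t/t½) = 0.3712 = 37.1%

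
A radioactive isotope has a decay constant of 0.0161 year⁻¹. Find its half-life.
t½ = ln(2)/λ = 43.05 years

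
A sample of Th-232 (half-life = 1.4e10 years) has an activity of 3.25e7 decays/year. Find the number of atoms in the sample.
N = A/λ = 6.564e17 atoms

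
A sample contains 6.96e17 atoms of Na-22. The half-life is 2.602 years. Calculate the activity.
A = λN = 1.854e17 decays/year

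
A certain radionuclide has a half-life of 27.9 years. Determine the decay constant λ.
λ = ln(2)/t½ = 0.02484 year⁻¹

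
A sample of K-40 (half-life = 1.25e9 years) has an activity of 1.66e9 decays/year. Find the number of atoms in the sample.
N = A/λ = 2.994e18 atoms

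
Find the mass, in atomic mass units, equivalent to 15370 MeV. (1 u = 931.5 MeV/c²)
m = E/c² = 16.5 u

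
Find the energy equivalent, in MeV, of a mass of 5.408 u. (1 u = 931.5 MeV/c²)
E = mc² = 5038 MeV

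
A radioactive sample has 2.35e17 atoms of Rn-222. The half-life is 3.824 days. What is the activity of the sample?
A = λN = 4.26e16 decays/day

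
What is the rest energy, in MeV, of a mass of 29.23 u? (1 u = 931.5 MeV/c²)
E = mc² = 27230 MeV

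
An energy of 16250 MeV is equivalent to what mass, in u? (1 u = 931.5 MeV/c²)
m = E/c² = 17.44 u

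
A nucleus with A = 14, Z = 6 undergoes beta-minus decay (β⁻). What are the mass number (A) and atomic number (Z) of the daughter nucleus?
Daughter: A = 14, Z = 7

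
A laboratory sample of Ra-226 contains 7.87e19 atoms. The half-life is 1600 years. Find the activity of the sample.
A = λN = 3.409e16 decays/year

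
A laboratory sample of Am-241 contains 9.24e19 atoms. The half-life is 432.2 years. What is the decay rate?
A = λN = 1.482e17 decays/year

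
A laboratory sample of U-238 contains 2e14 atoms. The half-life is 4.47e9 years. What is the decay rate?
A = λN = 31010 decays/year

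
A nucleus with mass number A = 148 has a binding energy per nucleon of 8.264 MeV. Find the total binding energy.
B.E. = 8.264 × 148 = 1223 MeV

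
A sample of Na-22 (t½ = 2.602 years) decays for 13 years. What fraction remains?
N/N₀ = (1/2)^(t/t½) = 0.03133 = 3.13%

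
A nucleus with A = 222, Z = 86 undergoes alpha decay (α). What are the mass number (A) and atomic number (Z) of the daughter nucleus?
Daughter: A = 218, Z = 84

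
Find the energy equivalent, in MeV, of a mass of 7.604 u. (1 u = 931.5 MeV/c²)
E = mc² = 7083 MeV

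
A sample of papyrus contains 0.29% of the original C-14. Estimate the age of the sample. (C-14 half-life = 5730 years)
Age = t½ × log₂(1/ratio) = 48300 years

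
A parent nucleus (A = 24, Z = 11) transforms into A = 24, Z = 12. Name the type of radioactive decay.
ΔA = 0, ΔZ = +1 ⇒ beta-minus decay (β⁻)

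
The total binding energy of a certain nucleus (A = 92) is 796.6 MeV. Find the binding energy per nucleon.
B.E./A = 796.6/92 = 8.659 MeV/nucleon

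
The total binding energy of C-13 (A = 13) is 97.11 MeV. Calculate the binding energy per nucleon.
B.E./A = 97.11/13 = 7.47 MeV/nucleon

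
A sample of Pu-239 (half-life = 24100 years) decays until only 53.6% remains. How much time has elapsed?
t = t½ × log₂(N₀/N) = 21680 years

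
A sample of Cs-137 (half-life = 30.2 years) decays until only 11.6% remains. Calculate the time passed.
t = t½ × log₂(N₀/N) = 93.86 years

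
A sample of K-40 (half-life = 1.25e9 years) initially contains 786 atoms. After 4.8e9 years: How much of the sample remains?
N = N₀(1/2)^(t/t½) = 54.89 atoms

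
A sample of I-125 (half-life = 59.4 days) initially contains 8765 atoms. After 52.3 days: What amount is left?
N = N₀(1/2)^(t/t½) = 4761 atoms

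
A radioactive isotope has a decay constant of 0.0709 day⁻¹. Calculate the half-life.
t½ = ln(2)/λ = 9.776 days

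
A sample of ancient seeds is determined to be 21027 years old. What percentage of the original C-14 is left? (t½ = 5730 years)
N/N₀ = (1/2)^(t/t½) = 0.07858 = 7.86%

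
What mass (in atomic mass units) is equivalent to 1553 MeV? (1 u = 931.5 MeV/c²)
m = E/c² = 1.667 u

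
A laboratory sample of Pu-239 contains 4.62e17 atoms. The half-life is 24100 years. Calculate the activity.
A = λN = 1.329e13 decays/year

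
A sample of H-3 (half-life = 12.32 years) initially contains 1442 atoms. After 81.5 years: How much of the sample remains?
N = N₀(1/2)^(t/t½) = 14.71 atoms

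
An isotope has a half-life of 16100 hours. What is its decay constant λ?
λ = ln(2)/t½ = 4.305e-5 hour⁻¹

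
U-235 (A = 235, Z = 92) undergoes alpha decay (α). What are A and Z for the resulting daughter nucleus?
Daughter: A = 231, Z = 90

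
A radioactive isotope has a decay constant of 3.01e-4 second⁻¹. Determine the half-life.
t½ = ln(2)/λ = 2303 seconds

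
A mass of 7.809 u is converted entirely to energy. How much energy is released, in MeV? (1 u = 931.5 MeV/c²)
E = mc² = 7274 MeV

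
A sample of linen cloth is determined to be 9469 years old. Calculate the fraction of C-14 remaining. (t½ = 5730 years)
N/N₀ = (1/2)^(t/t½) = 0.3181 = 31.8%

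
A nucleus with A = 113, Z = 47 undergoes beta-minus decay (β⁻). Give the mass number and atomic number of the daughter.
Daughter: A = 113, Z = 48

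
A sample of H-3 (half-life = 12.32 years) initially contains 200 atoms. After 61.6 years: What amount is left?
N = N₀(1/2)^(t/t½) = 6.25 atoms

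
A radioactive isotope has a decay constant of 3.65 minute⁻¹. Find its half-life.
t½ = ln(2)/λ = 0.1899 minutes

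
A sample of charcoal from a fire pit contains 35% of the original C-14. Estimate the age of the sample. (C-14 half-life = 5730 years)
Age = t½ × log₂(1/ratio) = 8679 years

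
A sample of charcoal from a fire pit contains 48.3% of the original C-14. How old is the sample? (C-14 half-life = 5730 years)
Age = t½ × log₂(1/ratio) = 6016 years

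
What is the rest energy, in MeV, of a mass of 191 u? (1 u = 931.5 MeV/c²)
E = mc² = 1.779e5 MeV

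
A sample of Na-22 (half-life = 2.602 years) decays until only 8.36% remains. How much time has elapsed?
t = t½ × log₂(N₀/N) = 9.316 years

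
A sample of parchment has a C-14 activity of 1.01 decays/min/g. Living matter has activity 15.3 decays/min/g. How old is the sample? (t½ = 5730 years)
Age = t½ × log₂(A₀/A) = 22470 years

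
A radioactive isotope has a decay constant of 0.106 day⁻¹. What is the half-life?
t½ = ln(2)/λ = 6.539 days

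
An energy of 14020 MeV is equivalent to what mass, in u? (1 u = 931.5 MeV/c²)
m = E/c² = 15.05 u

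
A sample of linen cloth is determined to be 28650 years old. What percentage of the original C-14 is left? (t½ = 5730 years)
N/N₀ = (1/2)^(t/t½) = 0.03125 = 3.12%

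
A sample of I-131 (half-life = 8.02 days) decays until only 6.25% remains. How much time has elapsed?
t = t½ × log₂(N₀/N) = 32.08 days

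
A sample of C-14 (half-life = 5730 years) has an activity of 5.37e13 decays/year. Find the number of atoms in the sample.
N = A/λ = 4.439e17 atoms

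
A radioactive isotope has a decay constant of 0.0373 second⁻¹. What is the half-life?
t½ = ln(2)/λ = 18.58 seconds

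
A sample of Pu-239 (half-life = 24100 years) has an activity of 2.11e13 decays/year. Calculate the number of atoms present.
N = A/λ = 7.336e17 atoms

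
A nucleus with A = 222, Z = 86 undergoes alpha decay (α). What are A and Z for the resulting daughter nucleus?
Daughter: A = 218, Z = 84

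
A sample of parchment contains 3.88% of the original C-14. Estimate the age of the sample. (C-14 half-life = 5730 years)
Age = t½ × log₂(1/ratio) = 26860 years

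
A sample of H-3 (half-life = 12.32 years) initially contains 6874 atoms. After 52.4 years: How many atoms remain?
N = N₀(1/2)^(t/t½) = 360.5 atoms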